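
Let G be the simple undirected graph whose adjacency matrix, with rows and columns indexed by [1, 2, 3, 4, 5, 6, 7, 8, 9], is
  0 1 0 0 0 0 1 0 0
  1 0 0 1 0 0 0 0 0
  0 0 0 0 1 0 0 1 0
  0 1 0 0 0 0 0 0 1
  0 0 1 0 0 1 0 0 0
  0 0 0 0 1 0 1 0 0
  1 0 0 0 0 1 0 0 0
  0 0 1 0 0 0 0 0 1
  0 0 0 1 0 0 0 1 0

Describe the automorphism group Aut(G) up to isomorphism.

the dihedral group of order 18

Every vertex has degree 2 and the graph is connected, so G is the 9-cycle C_9. C_9 has 9 rotations and 9 reflections, so Aut(C_9) ≅ D_9 of order 18.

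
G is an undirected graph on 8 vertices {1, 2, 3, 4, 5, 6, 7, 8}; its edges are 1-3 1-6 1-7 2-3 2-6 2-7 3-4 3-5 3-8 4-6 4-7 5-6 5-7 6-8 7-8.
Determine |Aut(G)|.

The vertices split by degree into {3, 6, 7} (degree 5) and {1, 2, 4, 5, 8} (degree 3); every edge runs between the two parts, so G is the complete bipartite graph K_{3,5}. The parts have unequal sizes, so no automorphism swaps them; each part is permuted independently, giving S_5 × S_3 of order 5!·3! = 720.

720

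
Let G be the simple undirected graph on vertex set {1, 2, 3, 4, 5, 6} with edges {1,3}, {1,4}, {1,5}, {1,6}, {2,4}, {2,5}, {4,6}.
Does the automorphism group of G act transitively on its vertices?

No

Vertex 1 is the only vertex of degree 4, so every automorphism fixes it; G is not vertex-transitive.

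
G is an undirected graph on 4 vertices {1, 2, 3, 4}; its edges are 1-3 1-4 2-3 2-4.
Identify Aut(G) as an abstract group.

G is 2-regular and bipartite on 2^2 = 4 vertices with girth 4; it is the hypercube graph Q_2. The symmetry group of the 2-cube is the hyperoctahedral group B_2 = Z_2 ≀ S_2, of order 2^2·2! = 8.

D_4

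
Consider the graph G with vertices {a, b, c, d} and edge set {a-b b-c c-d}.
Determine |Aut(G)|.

2

The degree sequence is [1, 2, 2, 1]; the two degree-1 vertices a and d are the ends of a path, so G = P_4. A path has exactly one nontrivial symmetry — reversal — giving Aut(G) of order 2.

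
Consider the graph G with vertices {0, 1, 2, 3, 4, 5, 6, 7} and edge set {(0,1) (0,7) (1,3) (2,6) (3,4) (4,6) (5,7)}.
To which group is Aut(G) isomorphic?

The degree sequence is [2, 2, 1, 2, 2, 1, 2, 2]; the two degree-1 vertices 2 and 5 are the ends of a path, so G = P_8. The only nontrivial automorphism of a path is the end-to-end reflection, so Aut(G) ≅ Z_2.

the cyclic group of order 2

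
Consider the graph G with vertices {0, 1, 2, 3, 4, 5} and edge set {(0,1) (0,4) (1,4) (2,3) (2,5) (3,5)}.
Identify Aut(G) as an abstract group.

G has two connected components, {0, 1, 4} and {2, 3, 5}; each is 2-regular, so G = C_3 ⊔ C_3. Aut of a disjoint union of two copies of C_3 is the wreath product D_3 ≀ Z_2, of order 2·6² = 72.

D_3 ≀ Z_2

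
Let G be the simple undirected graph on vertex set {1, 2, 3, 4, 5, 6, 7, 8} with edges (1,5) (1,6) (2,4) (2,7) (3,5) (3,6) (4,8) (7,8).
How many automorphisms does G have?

128

G has two connected components, {2, 4, 7, 8} and {1, 3, 5, 6}; each is 2-regular, so G = C_4 ⊔ C_4. Aut of a disjoint union of two copies of C_4 is the wreath product D_4 ≀ Z_2, of order 2·8² = 128.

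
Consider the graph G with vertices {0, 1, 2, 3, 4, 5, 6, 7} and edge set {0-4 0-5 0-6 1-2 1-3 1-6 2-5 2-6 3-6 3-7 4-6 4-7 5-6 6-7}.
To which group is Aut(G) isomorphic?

Vertex 6 is the unique vertex of degree 7; the remaining 7 vertices each have degree 3 and induce a cycle, so G is the wheel on 8 vertices with hub 6. With the hub fixed, the remaining symmetry is that of the rim cycle C_7, giving the dihedral group D_7.

the dihedral group of order 14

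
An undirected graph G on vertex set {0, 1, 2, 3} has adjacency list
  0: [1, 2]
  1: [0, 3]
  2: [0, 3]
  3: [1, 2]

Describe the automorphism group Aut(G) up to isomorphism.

Every vertex has degree 2 and the graph is connected, so G is the 4-cycle C_4. C_4 has 4 rotations and 4 reflections, so Aut(C_4) ≅ D_4 of order 8.

D_4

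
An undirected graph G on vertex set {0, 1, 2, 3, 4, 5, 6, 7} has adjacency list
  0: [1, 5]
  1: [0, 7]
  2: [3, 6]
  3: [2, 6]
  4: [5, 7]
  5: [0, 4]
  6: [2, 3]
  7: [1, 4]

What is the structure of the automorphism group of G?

D_5 × D_3

G has two connected components, {0, 1, 4, 5, 7} and {2, 3, 6}; each is 2-regular, so G = C_5 ⊔ C_3. No automorphism exchanges components of different sizes, hence Aut(G) is the direct product D_5 × D_3, order 60.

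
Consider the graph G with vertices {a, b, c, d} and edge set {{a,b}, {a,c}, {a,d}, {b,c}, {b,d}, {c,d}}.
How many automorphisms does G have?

All 4 vertices are pairwise adjacent: G = K_4. Every bijection on the vertex set is an automorphism of K_4; hence Aut(K_4) ≅ S_4, order 24.

24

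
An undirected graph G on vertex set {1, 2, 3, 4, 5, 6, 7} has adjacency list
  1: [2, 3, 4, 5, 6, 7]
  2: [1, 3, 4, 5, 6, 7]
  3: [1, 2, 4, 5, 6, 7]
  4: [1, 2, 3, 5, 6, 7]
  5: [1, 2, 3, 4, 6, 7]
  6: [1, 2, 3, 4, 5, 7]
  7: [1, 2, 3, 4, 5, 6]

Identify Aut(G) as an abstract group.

Every vertex has degree 6, so G is the complete graph K_7. Any permutation of the 7 vertices preserves K_7, so Aut(K_7) = S_7 of order 7! = 5040.

the symmetric group on 7 letters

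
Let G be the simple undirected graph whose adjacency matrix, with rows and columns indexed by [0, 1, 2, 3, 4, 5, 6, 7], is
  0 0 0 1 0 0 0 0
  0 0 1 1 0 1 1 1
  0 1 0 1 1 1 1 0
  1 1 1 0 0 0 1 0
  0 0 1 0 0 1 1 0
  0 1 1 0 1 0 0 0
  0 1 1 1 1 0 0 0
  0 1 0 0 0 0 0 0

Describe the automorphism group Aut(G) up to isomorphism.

Degrees alone do not determine every vertex (e.g. 0 and 7 both have degree 1), but their neighbour-degree multisets differ: N(0) has degrees [4] while N(7) has degrees [5]. Repeating this refinement separates all vertices, so the only automorphism is the identity.

{e}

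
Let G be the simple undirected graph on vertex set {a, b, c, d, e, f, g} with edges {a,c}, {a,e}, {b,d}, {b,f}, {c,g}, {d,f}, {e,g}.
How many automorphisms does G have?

G has two connected components, {a, c, e, g} and {b, d, f}; each is 2-regular, so G = C_4 ⊔ C_3. No automorphism exchanges components of different sizes, hence Aut(G) is the direct product D_3 × D_4, order 48.

48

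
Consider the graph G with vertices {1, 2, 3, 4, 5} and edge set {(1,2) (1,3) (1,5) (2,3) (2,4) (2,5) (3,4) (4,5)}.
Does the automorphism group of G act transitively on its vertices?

Vertex 2 is the only vertex of degree 4, so every automorphism fixes it; G is not vertex-transitive.

No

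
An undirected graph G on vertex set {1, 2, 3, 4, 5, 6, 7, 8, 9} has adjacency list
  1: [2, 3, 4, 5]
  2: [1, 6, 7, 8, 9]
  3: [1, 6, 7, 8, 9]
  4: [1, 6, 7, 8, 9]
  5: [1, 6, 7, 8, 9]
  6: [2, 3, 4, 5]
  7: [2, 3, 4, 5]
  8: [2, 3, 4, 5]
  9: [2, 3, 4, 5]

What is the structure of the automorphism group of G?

The vertices split by degree into {2, 3, 4, 5} (degree 5) and {1, 6, 7, 8, 9} (degree 4); every edge runs between the two parts, so G is the complete bipartite graph K_{4,5}. The parts have unequal sizes, so no automorphism swaps them; each part is permuted independently, giving S_5 × S_4 of order 5!·4! = 2880.

S_5 × S_4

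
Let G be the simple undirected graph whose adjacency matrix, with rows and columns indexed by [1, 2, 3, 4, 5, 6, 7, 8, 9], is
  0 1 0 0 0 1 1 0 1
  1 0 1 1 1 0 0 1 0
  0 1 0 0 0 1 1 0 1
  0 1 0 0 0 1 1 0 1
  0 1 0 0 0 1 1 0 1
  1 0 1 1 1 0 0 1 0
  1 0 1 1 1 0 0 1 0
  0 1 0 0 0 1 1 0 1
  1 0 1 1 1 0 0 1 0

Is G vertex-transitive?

Automorphisms preserve degree, but G has vertices of degree 4 and vertices of degree 5; no automorphism maps one to the other, so G is not vertex-transitive.

No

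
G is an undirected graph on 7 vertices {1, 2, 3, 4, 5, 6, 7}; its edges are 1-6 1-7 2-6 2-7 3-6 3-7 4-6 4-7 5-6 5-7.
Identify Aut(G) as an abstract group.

S_5 × S_2

The vertices split by degree into {6, 7} (degree 5) and {1, 2, 3, 4, 5} (degree 2); every edge runs between the two parts, so G is the complete bipartite graph K_{2,5}. The parts have unequal sizes, so no automorphism swaps them; each part is permuted independently, giving S_5 × S_2 of order 5!·2! = 240.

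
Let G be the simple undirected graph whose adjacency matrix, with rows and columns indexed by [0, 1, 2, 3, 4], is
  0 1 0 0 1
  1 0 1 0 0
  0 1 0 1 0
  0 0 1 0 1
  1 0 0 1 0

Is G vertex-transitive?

Yes

Every vertex has degree 2 and the graph is connected, so G is the 5-cycle C_5. C_5 has 5 rotations and 5 reflections, so Aut(C_5) ≅ D_5 of order 10. Under this action every vertex can be carried to every other, so G is vertex-transitive.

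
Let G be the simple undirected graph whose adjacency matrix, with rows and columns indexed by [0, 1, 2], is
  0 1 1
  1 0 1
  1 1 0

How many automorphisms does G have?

6

Every vertex has degree 2, so G is the complete graph K_3. Every bijection on the vertex set is an automorphism of K_3; hence Aut(K_3) ≅ S_3, order 6.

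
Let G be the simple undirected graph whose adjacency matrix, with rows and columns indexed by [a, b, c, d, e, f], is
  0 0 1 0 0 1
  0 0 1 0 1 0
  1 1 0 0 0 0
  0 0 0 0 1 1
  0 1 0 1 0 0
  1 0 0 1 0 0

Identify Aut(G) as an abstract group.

G is 2-regular and connected on 6 vertices, i.e. the cycle C_6. The automorphisms of the 6-cycle are exactly the symmetries of a regular 6-gon: the dihedral group D_6, |D_6| = 12.

D_6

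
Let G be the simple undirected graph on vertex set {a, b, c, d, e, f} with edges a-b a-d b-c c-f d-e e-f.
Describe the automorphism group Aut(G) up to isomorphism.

the dihedral group of order 12

G is 2-regular and connected on 6 vertices, i.e. the cycle C_6. C_6 has 6 rotations and 6 reflections, so Aut(C_6) ≅ D_6 of order 12.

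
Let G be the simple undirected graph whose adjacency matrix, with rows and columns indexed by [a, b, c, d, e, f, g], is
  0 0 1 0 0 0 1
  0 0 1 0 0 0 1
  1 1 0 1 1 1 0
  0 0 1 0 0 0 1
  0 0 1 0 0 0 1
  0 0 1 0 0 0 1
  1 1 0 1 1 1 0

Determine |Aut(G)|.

The vertices split by degree into {c, g} (degree 5) and {a, b, d, e, f} (degree 2); every edge runs between the two parts, so G is the complete bipartite graph K_{2,5}. The parts have unequal sizes, so no automorphism swaps them; each part is permuted independently, giving S_5 × S_2 of order 5!·2! = 240.

240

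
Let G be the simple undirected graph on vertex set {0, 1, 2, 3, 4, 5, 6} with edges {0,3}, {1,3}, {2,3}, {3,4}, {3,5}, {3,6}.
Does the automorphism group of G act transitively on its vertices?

No

Vertex 3 is the only vertex of degree 6, so every automorphism fixes it; G is not vertex-transitive.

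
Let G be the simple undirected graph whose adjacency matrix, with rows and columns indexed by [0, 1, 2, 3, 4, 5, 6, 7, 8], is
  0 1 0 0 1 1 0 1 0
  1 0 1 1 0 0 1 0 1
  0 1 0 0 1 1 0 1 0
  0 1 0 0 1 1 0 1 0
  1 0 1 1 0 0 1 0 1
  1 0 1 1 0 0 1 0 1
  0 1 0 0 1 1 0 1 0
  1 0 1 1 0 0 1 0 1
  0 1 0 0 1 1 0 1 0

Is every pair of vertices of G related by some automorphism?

Automorphisms preserve degree, but G has vertices of degree 4 and vertices of degree 5; no automorphism maps one to the other, so G is not vertex-transitive.

No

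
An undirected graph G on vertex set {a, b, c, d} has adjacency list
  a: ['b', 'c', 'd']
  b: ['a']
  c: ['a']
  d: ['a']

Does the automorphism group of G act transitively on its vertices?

No

Vertex a is the only vertex of degree 3, so every automorphism fixes it; G is not vertex-transitive.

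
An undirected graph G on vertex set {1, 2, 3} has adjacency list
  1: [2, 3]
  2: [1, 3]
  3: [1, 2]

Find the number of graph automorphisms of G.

6

All 3 vertices are pairwise adjacent: G = K_3. Every bijection on the vertex set is an automorphism of K_3; hence Aut(K_3) ≅ S_3, order 6.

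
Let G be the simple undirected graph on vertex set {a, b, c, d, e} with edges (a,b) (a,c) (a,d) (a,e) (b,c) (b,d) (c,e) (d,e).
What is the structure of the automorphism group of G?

Vertex a is the unique vertex of degree 4; the remaining 4 vertices each have degree 3 and induce a cycle, so G is the wheel on 5 vertices with hub a. Every automorphism fixes the hub and acts on the rim 4-cycle, so Aut(G) ≅ Aut(C_4) = D_4 of order 8.

the dihedral group of order 8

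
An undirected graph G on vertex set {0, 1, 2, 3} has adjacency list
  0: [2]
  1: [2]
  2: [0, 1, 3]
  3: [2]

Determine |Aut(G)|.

Vertex 2 has degree 3 and every other vertex has degree 1, so G is the star K_{1,3} with centre 2. Any automorphism fixes the centre and permutes the 3 leaves freely, so Aut(G) ≅ S_3 of order 3! = 6.

6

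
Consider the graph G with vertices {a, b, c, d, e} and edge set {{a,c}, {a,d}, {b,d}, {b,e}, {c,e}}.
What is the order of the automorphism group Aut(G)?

G is 2-regular and connected on 5 vertices, i.e. the cycle C_5. The automorphisms of the 5-cycle are exactly the symmetries of a regular 5-gon: the dihedral group D_5, |D_5| = 10.

10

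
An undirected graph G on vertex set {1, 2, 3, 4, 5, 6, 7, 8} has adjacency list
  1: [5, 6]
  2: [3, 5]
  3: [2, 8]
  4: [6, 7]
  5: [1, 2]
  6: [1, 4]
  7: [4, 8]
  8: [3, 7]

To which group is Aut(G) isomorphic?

G is 2-regular and connected on 8 vertices, i.e. the cycle C_8. The automorphisms of the 8-cycle are exactly the symmetries of a regular 8-gon: the dihedral group D_8, |D_8| = 16.

the dihedral group of order 16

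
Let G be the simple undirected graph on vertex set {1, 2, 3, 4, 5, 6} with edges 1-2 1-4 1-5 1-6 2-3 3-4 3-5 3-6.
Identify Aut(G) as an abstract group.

S_4 × S_2

The vertices split by degree into {1, 3} (degree 4) and {2, 4, 5, 6} (degree 2); every edge runs between the two parts, so G is the complete bipartite graph K_{2,4}. The parts have unequal sizes, so no automorphism swaps them; each part is permuted independently, giving S_4 × S_2 of order 4!·2! = 48.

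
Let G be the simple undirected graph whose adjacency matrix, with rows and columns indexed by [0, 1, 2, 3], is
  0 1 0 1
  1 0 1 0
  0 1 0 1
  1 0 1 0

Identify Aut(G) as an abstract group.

G is 2-regular and connected on 4 vertices, i.e. the cycle C_4. C_4 has 4 rotations and 4 reflections, so Aut(C_4) ≅ D_4 of order 8.

the dihedral group of order 8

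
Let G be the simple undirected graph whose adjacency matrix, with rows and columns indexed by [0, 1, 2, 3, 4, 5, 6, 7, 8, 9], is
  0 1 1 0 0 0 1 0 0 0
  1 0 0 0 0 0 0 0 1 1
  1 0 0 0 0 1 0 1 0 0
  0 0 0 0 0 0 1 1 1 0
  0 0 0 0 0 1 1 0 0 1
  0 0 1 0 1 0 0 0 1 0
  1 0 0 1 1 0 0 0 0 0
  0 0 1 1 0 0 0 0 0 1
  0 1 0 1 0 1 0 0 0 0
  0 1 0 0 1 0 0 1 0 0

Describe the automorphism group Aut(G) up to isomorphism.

S_5

G is 3-regular on 10 vertices with no triangles and no 4-cycles (girth 5): this is the Petersen graph. Viewing the Petersen graph as the Kneser graph K(5,2) — vertices are 2-subsets of {1,…,5}, edges join disjoint pairs — its automorphisms are exactly the permutations of the 5-element set, so Aut ≅ S_5 of order 120.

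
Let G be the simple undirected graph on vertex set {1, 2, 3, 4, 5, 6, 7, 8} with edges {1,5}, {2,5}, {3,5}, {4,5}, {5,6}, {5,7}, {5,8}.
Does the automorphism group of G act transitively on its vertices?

No

Vertex 5 is the only vertex of degree 7, so every automorphism fixes it; G is not vertex-transitive.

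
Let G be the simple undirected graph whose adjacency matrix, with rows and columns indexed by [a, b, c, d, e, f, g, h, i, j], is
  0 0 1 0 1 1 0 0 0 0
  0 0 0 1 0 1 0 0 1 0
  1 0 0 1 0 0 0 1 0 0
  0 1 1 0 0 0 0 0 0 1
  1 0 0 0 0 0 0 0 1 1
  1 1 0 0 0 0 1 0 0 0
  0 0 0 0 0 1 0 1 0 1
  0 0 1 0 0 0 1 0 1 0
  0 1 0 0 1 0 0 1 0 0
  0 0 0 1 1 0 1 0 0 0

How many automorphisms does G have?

G is 3-regular on 10 vertices with no triangles and no 4-cycles (girth 5): this is the Petersen graph. Viewing the Petersen graph as the Kneser graph K(5,2) — vertices are 2-subsets of {1,…,5}, edges join disjoint pairs — its automorphisms are exactly the permutations of the 5-element set, so Aut ≅ S_5 of order 120.

120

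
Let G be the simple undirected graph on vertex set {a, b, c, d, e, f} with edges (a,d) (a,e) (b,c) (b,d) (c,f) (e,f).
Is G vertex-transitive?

Every vertex has degree 2 and the graph is connected, so G is the 6-cycle C_6. The automorphisms of the 6-cycle are exactly the symmetries of a regular 6-gon: the dihedral group D_6, |D_6| = 12. Under this action every vertex can be carried to every other, so G is vertex-transitive.

Yes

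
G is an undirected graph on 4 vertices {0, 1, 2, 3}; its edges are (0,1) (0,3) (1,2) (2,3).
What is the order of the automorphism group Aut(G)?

8

G is 2-regular and bipartite on 2^2 = 4 vertices with girth 4; it is the hypercube graph Q_2. Aut(Q_2) consists of the signed permutations of the 2 coordinate axes: 2! permutations times 2^2 sign flips, so |Aut| = 2^2·2! = 8.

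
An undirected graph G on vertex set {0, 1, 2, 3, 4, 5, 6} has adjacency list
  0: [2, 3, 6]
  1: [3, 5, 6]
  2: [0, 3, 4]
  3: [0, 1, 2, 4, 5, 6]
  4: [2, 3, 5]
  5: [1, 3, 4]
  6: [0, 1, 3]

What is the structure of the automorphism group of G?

the dihedral group of order 12

Vertex 3 is the unique vertex of degree 6; the remaining 6 vertices each have degree 3 and induce a cycle, so G is the wheel on 7 vertices with hub 3. Every automorphism fixes the hub and acts on the rim 6-cycle, so Aut(G) ≅ Aut(C_6) = D_6 of order 12.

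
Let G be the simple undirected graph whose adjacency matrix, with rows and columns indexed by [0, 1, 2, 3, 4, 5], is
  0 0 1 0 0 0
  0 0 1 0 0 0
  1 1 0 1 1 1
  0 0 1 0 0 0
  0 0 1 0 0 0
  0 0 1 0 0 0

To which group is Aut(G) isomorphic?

Vertex 2 has degree 5 and every other vertex has degree 1, so G is the star K_{1,5} with centre 2. The 5 leaves are pairwise interchangeable while the centre is fixed, giving Aut(G) = S_5.

S_5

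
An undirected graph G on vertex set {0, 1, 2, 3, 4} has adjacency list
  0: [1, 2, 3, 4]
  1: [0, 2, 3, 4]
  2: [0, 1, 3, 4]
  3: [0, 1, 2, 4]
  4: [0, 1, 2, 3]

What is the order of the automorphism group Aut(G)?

120

Every vertex has degree 4, so G is the complete graph K_5. Every bijection on the vertex set is an automorphism of K_5; hence Aut(K_5) ≅ S_5, order 120.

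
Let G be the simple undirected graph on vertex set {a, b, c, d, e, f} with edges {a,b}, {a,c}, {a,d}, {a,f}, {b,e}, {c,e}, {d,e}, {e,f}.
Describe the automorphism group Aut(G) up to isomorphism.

S_4 × S_2

The vertices split by degree into {a, e} (degree 4) and {b, c, d, f} (degree 2); every edge runs between the two parts, so G is the complete bipartite graph K_{2,4}. The parts have unequal sizes, so no automorphism swaps them; each part is permuted independently, giving S_4 × S_2 of order 4!·2! = 48.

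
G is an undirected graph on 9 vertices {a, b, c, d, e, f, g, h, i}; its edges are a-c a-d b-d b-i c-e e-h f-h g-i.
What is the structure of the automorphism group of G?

Z_2

The degree sequence is [2, 2, 2, 2, 2, 1, 1, 2, 2]; the two degree-1 vertices f and g are the ends of a path, so G = P_9. A path has exactly one nontrivial symmetry — reversal — giving Aut(G) of order 2.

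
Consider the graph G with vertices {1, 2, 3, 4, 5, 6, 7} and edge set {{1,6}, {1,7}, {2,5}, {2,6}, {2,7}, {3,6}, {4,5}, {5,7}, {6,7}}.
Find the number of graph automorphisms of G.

Degrees alone do not determine every vertex (e.g. 2 and 5 both have degree 3), but their neighbour-degree multisets differ: N(2) has degrees [3, 4, 4] while N(5) has degrees [1, 3, 4]. Repeating this refinement separates all vertices, so the only automorphism is the identity.

1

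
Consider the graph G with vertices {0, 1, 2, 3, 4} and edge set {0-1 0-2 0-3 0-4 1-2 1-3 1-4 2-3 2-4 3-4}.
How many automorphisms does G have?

120

All 5 vertices are pairwise adjacent: G = K_5. Every bijection on the vertex set is an automorphism of K_5; hence Aut(K_5) ≅ S_5, order 120.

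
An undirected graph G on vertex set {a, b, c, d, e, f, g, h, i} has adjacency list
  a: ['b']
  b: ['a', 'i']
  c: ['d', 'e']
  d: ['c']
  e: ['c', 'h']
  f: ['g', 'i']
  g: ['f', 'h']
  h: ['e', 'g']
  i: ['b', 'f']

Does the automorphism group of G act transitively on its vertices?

Automorphisms preserve degree, but G has vertices of degree 1 and vertices of degree 2; no automorphism maps one to the other, so G is not vertex-transitive.

No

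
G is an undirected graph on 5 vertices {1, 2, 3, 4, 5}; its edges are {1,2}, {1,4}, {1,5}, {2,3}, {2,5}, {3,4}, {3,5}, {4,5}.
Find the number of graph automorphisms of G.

8

Vertex 5 is the unique vertex of degree 4; the remaining 4 vertices each have degree 3 and induce a cycle, so G is the wheel on 5 vertices with hub 5. Every automorphism fixes the hub and acts on the rim 4-cycle, so Aut(G) ≅ Aut(C_4) = D_4 of order 8.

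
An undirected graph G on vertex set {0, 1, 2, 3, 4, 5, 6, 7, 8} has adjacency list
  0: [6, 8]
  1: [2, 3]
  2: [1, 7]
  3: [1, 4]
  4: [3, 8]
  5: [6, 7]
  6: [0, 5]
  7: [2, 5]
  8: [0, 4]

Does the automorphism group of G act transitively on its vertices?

Every vertex has degree 2 and the graph is connected, so G is the 9-cycle C_9. The automorphisms of the 9-cycle are exactly the symmetries of a regular 9-gon: the dihedral group D_9, |D_9| = 18. This group acts transitively on the 9 vertices.

Yes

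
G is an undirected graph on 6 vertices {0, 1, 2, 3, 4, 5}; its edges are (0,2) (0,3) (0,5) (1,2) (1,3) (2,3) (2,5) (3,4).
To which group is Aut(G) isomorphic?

1

Degrees alone do not determine every vertex (e.g. 1 and 5 both have degree 2), but their neighbour-degree multisets differ: N(1) has degrees [4, 4] while N(5) has degrees [3, 4]. Repeating this refinement separates all vertices, so the only automorphism is the identity.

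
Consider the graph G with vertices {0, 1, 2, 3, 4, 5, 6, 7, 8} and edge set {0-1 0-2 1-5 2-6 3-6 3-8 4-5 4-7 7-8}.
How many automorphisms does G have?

G is 2-regular and connected on 9 vertices, i.e. the cycle C_9. C_9 has 9 rotations and 9 reflections, so Aut(C_9) ≅ D_9 of order 18.

18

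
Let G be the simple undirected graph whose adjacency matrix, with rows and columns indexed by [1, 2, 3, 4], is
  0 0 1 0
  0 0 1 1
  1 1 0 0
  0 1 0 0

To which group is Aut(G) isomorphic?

Z_2

The degree sequence is [1, 2, 2, 1]; the two degree-1 vertices 1 and 4 are the ends of a path, so G = P_4. The only nontrivial automorphism of a path is the end-to-end reflection, so Aut(G) ≅ Z_2.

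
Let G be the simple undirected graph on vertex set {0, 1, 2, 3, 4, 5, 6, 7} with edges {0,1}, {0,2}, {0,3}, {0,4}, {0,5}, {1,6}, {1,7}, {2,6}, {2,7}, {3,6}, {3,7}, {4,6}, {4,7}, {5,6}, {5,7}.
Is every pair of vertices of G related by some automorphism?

Automorphisms preserve degree, but G has vertices of degree 3 and vertices of degree 5; no automorphism maps one to the other, so G is not vertex-transitive.

No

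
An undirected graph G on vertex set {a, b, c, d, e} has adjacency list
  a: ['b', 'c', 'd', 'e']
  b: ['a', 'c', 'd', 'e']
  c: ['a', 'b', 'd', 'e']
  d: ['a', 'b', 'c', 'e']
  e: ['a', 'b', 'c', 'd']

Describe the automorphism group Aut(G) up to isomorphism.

the symmetric group on 5 letters

All 5 vertices are pairwise adjacent: G = K_5. Any permutation of the 5 vertices preserves K_5, so Aut(K_5) = S_5 of order 5! = 120.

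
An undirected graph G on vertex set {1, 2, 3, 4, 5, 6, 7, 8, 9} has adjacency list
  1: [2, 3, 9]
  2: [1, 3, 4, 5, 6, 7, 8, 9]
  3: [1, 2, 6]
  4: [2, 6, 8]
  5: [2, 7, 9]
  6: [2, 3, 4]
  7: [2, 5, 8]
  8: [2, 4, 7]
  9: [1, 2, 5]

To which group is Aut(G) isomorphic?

Vertex 2 is the unique vertex of degree 8; the remaining 8 vertices each have degree 3 and induce a cycle, so G is the wheel on 9 vertices with hub 2. With the hub fixed, the remaining symmetry is that of the rim cycle C_8, giving the dihedral group D_8.

the dihedral group of order 16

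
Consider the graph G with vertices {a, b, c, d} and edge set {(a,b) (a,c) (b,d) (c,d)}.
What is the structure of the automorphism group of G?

Z_2^2 ⋊ S_2

G is 2-regular and bipartite on 2^2 = 4 vertices with girth 4; it is the hypercube graph Q_2. The symmetry group of the 2-cube is the hyperoctahedral group B_2 = Z_2 ≀ S_2, of order 2^2·2! = 8.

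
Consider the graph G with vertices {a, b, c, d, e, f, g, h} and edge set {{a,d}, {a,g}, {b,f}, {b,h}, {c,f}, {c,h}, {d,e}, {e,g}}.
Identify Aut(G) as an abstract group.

G has two connected components, {a, d, e, g} and {b, c, f, h}; each is 2-regular, so G = C_4 ⊔ C_4. With two isomorphic components, Aut(G) = Aut(C_4) ≀ S_2 = (D_4 × D_4) ⋊ Z_2: permute each cycle by D_4, then optionally swap the two cycles. Order 2·(2·4)² = 128.

(D_4 × D_4) ⋊ Z_2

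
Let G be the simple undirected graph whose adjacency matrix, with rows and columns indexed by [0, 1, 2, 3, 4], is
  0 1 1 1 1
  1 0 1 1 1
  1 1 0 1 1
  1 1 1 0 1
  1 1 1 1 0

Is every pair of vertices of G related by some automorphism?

Yes

Every vertex has degree 4, so G is the complete graph K_5. Any permutation of the 5 vertices preserves K_5, so Aut(K_5) = S_5 of order 5! = 120. Under this action every vertex can be carried to every other, so G is vertex-transitive.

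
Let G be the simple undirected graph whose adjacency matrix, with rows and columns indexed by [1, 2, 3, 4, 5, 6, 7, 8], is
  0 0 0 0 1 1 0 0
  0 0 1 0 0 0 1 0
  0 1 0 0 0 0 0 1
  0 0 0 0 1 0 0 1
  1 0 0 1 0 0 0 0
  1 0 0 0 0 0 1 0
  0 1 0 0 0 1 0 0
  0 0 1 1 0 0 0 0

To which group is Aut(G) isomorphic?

the dihedral group of order 16

G is 2-regular and connected on 8 vertices, i.e. the cycle C_8. C_8 has 8 rotations and 8 reflections, so Aut(C_8) ≅ D_8 of order 16.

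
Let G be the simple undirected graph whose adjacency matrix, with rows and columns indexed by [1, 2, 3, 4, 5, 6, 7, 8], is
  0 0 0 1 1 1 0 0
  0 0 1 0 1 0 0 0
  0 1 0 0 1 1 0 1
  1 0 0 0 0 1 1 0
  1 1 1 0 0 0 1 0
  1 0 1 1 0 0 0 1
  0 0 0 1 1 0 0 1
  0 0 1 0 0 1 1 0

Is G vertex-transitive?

Vertex 2 is the only vertex of degree 2, so every automorphism fixes it; G is not vertex-transitive.

No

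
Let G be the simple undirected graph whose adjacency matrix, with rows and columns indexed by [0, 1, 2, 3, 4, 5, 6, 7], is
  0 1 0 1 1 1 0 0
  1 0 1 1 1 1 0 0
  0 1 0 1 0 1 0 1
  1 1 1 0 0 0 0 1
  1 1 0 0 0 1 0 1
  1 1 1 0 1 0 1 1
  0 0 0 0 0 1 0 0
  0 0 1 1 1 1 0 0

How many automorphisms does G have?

1

The degree sequence is [4, 5, 4, 4, 4, 6, 1, 4]. Checking the degree-preserving permutations of the vertex set shows that none except the identity preserves every edge, so Aut(G) is trivial.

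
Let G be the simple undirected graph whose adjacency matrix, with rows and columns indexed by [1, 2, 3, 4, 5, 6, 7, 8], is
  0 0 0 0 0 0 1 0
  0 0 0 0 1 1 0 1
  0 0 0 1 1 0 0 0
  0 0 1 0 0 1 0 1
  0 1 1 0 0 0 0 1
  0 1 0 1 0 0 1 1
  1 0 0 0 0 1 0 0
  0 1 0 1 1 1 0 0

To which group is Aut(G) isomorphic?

Degrees alone do not determine every vertex (e.g. 2 and 4 both have degree 3), but their neighbour-degree multisets differ: N(2) has degrees [3, 4, 4] while N(4) has degrees [2, 4, 4]. Repeating this refinement separates all vertices, so the only automorphism is the identity.

1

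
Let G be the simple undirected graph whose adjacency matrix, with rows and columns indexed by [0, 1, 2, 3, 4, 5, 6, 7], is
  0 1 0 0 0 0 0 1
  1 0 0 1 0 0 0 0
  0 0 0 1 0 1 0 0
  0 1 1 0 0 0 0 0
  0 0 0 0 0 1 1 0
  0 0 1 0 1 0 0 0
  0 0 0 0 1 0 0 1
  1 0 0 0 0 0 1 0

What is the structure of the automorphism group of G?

the dihedral group of order 16

G is 2-regular and connected on 8 vertices, i.e. the cycle C_8. The automorphisms of the 8-cycle are exactly the symmetries of a regular 8-gon: the dihedral group D_8, |D_8| = 16.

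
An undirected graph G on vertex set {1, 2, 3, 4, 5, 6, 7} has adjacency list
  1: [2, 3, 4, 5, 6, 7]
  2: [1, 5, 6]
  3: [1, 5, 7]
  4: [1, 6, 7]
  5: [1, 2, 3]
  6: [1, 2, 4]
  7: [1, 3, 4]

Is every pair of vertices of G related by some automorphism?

No

Vertex 1 is the only vertex of degree 6, so every automorphism fixes it; G is not vertex-transitive.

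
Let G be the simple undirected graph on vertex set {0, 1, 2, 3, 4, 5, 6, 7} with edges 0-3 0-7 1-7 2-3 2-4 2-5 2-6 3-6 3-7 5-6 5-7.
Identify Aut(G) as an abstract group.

The degree sequence is [2, 1, 4, 4, 1, 3, 3, 4]. Checking the degree-preserving permutations of the vertex set shows that none except the identity preserves every edge, so Aut(G) is trivial.

1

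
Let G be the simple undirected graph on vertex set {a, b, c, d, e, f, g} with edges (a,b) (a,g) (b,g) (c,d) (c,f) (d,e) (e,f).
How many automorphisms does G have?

48

G has two connected components, {c, d, e, f} and {a, b, g}; each is 2-regular, so G = C_4 ⊔ C_3. No automorphism exchanges components of different sizes, hence Aut(G) is the direct product D_3 × D_4, order 48.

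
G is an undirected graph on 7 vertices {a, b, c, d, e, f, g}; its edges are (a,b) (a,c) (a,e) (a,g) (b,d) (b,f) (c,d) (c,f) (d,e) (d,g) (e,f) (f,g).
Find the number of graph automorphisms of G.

The vertices split by degree into {a, d, f} (degree 4) and {b, c, e, g} (degree 3); every edge runs between the two parts, so G is the complete bipartite graph K_{3,4}. The parts have unequal sizes, so no automorphism swaps them; each part is permuted independently, giving S_3 × S_4 of order 3!·4! = 144.

144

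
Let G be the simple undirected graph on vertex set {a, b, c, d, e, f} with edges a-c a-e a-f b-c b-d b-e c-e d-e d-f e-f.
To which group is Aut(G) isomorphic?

D_5

Vertex e is the unique vertex of degree 5; the remaining 5 vertices each have degree 3 and induce a cycle, so G is the wheel on 6 vertices with hub e. With the hub fixed, the remaining symmetry is that of the rim cycle C_5, giving the dihedral group D_5.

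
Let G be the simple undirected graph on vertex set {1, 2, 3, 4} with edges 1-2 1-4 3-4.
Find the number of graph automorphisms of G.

The degree sequence is [2, 1, 1, 2]; the two degree-1 vertices 2 and 3 are the ends of a path, so G = P_4. The only nontrivial automorphism of a path is the end-to-end reflection, so Aut(G) ≅ Z_2.

2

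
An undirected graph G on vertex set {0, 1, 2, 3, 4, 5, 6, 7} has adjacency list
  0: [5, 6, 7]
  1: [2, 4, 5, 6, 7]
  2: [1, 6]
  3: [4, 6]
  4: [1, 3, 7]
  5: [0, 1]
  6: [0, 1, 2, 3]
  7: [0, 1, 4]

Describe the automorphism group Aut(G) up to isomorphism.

the trivial group

Degrees alone do not determine every vertex (e.g. 0 and 4 both have degree 3), but their neighbour-degree multisets differ: N(0) has degrees [2, 3, 4] while N(4) has degrees [2, 3, 5]. Repeating this refinement separates all vertices, so the only automorphism is the identity.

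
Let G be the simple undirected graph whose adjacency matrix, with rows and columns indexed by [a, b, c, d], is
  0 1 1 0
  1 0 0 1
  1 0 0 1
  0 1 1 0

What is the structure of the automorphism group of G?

G is 2-regular and bipartite on 2^2 = 4 vertices with girth 4; it is the hypercube graph Q_2. Aut(Q_2) consists of the signed permutations of the 2 coordinate axes: 2! permutations times 2^2 sign flips, so |Aut| = 2^2·2! = 8.

D_4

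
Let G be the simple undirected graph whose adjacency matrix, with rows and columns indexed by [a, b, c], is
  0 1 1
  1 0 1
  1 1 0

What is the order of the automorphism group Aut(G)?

Every vertex has degree 2, so G is the complete graph K_3. Any permutation of the 3 vertices preserves K_3, so Aut(K_3) = S_3 of order 3! = 6.

6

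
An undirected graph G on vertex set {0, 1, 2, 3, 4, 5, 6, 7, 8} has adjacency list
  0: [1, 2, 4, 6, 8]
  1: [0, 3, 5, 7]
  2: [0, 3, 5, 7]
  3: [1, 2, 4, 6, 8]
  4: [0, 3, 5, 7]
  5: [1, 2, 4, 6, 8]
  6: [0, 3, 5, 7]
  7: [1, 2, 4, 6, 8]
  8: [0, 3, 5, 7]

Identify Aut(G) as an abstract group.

S_4 × S_5

The vertices split by degree into {0, 3, 5, 7} (degree 5) and {1, 2, 4, 6, 8} (degree 4); every edge runs between the two parts, so G is the complete bipartite graph K_{4,5}. The parts have unequal sizes, so no automorphism swaps them; each part is permuted independently, giving S_4 × S_5 of order 4!·5! = 2880.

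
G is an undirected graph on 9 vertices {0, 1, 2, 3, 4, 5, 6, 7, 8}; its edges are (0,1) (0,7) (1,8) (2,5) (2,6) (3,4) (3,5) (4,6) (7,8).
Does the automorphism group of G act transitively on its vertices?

No

G has two connected components, {2, 3, 4, 5, 6} and {0, 1, 7, 8}; each is 2-regular, so G = C_5 ⊔ C_4. The orbit of 0 under Aut(G) is {0, 1, 7, 8}, which does not contain 2, so G is not vertex-transitive.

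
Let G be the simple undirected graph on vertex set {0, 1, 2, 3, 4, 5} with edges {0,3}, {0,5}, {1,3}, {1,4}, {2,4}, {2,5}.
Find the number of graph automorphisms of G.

12

Every vertex has degree 2 and the graph is connected, so G is the 6-cycle C_6. The automorphisms of the 6-cycle are exactly the symmetries of a regular 6-gon: the dihedral group D_6, |D_6| = 12.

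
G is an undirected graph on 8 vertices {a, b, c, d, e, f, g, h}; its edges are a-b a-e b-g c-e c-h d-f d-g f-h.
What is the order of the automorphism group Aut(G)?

Every vertex has degree 2 and the graph is connected, so G is the 8-cycle C_8. C_8 has 8 rotations and 8 reflections, so Aut(C_8) ≅ D_8 of order 16.

16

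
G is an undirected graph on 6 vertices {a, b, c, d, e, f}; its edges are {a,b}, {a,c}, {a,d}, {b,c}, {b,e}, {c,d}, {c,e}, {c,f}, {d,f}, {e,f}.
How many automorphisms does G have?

Vertex c is the unique vertex of degree 5; the remaining 5 vertices each have degree 3 and induce a cycle, so G is the wheel on 6 vertices with hub c. Every automorphism fixes the hub and acts on the rim 5-cycle, so Aut(G) ≅ Aut(C_5) = D_5 of order 10.

10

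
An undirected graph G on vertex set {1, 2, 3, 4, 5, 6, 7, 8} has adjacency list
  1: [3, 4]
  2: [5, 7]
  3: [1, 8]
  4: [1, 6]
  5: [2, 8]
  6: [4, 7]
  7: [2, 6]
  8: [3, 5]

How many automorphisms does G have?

16

G is 2-regular and connected on 8 vertices, i.e. the cycle C_8. C_8 has 8 rotations and 8 reflections, so Aut(C_8) ≅ D_8 of order 16.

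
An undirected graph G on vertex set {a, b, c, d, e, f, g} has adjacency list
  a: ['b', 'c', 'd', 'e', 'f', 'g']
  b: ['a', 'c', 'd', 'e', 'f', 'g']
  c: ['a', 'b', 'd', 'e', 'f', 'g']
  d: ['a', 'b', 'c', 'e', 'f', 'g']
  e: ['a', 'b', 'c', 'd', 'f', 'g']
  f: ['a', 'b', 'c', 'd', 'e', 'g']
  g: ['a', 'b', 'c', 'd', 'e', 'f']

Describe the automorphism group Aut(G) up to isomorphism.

S_7

All 7 vertices are pairwise adjacent: G = K_7. Every bijection on the vertex set is an automorphism of K_7; hence Aut(K_7) ≅ S_7, order 5040.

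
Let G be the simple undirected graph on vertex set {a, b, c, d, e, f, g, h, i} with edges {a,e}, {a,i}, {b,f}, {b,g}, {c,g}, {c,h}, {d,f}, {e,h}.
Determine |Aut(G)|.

The degree sequence is [2, 2, 2, 1, 2, 2, 2, 2, 1]; the two degree-1 vertices d and i are the ends of a path, so G = P_9. A path has exactly one nontrivial symmetry — reversal — giving Aut(G) of order 2.

2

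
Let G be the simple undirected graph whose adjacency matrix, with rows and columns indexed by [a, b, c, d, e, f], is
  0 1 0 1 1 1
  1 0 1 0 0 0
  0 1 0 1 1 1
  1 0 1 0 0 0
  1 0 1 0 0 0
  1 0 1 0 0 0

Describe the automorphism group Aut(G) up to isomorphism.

The vertices split by degree into {a, c} (degree 4) and {b, d, e, f} (degree 2); every edge runs between the two parts, so G is the complete bipartite graph K_{2,4}. The parts have unequal sizes, so no automorphism swaps them; each part is permuted independently, giving S_2 × S_4 of order 2!·4! = 48.

S_2 × S_4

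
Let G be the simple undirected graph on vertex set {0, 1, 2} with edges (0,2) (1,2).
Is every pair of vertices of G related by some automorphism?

Vertex 2 is the only vertex of degree 2, so every automorphism fixes it; G is not vertex-transitive.

No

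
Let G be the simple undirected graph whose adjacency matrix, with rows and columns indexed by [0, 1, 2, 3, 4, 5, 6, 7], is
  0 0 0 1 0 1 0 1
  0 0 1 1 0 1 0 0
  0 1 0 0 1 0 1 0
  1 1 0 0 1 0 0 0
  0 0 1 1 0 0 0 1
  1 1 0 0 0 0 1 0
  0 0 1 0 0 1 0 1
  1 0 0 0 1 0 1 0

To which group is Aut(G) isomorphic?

the hyperoctahedral group B_3

G is 3-regular and bipartite on 2^3 = 8 vertices with girth 4; it is the hypercube graph Q_3. Aut(Q_3) consists of the signed permutations of the 3 coordinate axes: 3! permutations times 2^3 sign flips, so |Aut| = 2^3·3! = 48.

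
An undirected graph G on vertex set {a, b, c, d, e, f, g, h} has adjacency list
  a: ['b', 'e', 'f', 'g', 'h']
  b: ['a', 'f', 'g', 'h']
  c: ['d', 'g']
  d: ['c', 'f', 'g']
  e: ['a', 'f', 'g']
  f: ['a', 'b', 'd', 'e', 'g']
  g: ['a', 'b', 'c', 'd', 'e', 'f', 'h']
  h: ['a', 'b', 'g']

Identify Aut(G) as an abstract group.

the trivial group

The degree sequence is [5, 4, 2, 3, 3, 5, 7, 3]. Checking the degree-preserving permutations of the vertex set shows that none except the identity preserves every edge, so Aut(G) is trivial.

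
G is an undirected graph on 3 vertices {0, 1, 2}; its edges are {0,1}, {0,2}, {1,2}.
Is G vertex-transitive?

Every vertex has degree 2, so G is the complete graph K_3. Every bijection on the vertex set is an automorphism of K_3; hence Aut(K_3) ≅ S_3, order 6. Under this action every vertex can be carried to every other, so G is vertex-transitive.

Yes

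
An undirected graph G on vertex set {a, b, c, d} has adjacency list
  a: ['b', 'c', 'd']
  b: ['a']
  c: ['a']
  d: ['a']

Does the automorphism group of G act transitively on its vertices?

Vertex a is the only vertex of degree 3, so every automorphism fixes it; G is not vertex-transitive.

No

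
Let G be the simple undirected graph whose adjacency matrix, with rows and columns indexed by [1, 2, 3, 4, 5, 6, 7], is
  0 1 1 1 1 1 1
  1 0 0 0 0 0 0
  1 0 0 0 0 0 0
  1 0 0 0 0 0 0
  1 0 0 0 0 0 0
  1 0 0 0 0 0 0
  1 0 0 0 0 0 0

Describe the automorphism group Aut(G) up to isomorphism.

the symmetric group on 6 letters

Vertex 1 has degree 6 and every other vertex has degree 1, so G is the star K_{1,6} with centre 1. The 6 leaves are pairwise interchangeable while the centre is fixed, giving Aut(G) = S_6.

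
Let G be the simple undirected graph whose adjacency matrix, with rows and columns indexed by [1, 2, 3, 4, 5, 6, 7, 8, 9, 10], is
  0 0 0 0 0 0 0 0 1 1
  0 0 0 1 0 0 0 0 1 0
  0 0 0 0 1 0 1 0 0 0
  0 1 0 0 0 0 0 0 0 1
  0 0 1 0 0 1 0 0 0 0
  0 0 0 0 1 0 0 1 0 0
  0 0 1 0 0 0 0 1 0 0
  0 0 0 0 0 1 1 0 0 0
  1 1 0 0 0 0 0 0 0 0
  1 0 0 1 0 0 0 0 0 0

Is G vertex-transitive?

Yes

G has two connected components, {3, 5, 6, 7, 8} and {1, 2, 4, 9, 10}; each is 2-regular, so G = C_5 ⊔ C_5. With two isomorphic components, Aut(G) = Aut(C_5) ≀ S_2 = (D_5 × D_5) ⋊ Z_2: permute each cycle by D_5, then optionally swap the two cycles. Order 2·(2·5)² = 200. Under this action every vertex can be carried to every other, so G is vertex-transitive.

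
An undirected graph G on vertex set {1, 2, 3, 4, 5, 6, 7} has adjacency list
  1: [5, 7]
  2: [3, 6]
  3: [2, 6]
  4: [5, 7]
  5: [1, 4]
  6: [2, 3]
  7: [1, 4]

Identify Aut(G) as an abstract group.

G has two connected components, {1, 4, 5, 7} and {2, 3, 6}; each is 2-regular, so G = C_4 ⊔ C_3. The components are non-isomorphic (different sizes), so Aut(G) = Aut(C_3) × Aut(C_4) = D_3 × D_4 of order 6·8 = 48.

D_3 × D_4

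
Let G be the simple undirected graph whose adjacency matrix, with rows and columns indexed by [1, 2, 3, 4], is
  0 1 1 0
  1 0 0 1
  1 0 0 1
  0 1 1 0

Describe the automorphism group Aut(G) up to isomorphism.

G is 2-regular and bipartite on 2^2 = 4 vertices with girth 4; it is the hypercube graph Q_2. Aut(Q_2) consists of the signed permutations of the 2 coordinate axes: 2! permutations times 2^2 sign flips, so |Aut| = 2^2·2! = 8.

the dihedral group of order 8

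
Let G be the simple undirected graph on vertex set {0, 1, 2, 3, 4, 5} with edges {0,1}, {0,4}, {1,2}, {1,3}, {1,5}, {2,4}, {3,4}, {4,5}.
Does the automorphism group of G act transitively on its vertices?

Automorphisms preserve degree, but G has vertices of degree 2 and vertices of degree 4; no automorphism maps one to the other, so G is not vertex-transitive.

No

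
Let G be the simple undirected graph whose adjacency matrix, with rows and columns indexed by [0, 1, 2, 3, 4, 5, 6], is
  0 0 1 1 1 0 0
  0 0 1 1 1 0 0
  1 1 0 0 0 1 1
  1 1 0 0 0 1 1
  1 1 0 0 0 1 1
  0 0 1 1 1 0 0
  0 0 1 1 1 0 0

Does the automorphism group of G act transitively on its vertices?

Automorphisms preserve degree, but G has vertices of degree 3 and vertices of degree 4; no automorphism maps one to the other, so G is not vertex-transitive.

No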